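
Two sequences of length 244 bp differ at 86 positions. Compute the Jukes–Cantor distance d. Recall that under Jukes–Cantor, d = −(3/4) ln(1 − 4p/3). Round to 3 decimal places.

p = 86/244 ≈ 0.352459.
d = −(3/4) ln(1 − 4p/3) = −0.75 ln(1 − 0.469945) = −0.75 ln(0.530055)
  = −0.75 × (-0.634775) = 0.476081 substitutions/site.

0.476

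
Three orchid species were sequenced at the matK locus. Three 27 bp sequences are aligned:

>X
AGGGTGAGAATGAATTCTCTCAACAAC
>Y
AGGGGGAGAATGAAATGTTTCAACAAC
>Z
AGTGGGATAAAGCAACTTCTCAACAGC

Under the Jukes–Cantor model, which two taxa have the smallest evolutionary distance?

X–Y: 4/27 differ, p = 0.148, d = 0.165.
X–Z: 9/27 differ, p = 0.333, d = 0.441.
Y–Z: 8/27 differ, p = 0.296, d = 0.377.
The smallest distance is between X and Y.

X and Y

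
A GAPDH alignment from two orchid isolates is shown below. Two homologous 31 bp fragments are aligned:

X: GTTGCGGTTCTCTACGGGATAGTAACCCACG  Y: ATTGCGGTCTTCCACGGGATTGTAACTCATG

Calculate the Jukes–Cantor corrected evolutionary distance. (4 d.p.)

0.2687

The sequences differ at 7 of 31 sites (1, 9, 10, 13, 21, 27, 30), so p = 7/31 ≈ 0.225806.
d = −(3/4) ln(1 − 4p/3) = −0.75 ln(1 − 0.301075) = −0.75 ln(0.698925)
  = −0.75 × (-0.358212) = 0.268659 substitutions/site.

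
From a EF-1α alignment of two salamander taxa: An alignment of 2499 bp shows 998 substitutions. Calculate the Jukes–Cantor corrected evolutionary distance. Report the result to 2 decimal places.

p = 998/2499 ≈ 0.39936.
d = −(3/4) ln(1 − 4p/3) = −0.75 ln(1 − 0.53248) = −0.75 ln(0.46752)
  = −0.75 × (-0.760313) = 0.570235 substitutions/site.

0.57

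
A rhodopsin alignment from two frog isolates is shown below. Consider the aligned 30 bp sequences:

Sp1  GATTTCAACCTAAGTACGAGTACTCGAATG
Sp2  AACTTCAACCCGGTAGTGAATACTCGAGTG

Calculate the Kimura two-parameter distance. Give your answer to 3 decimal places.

Of 30 sites, 9 differences are transitions and 2 are transversions, so P = 9/30 = 0.3 and Q = 2/30 ≈ 0.066667.
Under the Kimura two-parameter model, d = −½ ln(1 − 2P − Q) − ¼ ln(1 − 2Q).
1 − 2P − Q = 0.333333, giving −½ ln(0.333333) = 0.549307.
1 − 2Q = 0.866666, giving −¼ ln(0.866666) = 0.035775.
d = 0.549307 + 0.035775 = 0.585082.

0.585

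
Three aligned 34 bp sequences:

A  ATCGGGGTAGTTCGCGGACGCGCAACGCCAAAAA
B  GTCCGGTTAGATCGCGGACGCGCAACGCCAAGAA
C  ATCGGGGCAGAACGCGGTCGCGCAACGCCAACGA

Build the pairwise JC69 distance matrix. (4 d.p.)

d(A,B) = 0.1637, d(A,C) = 0.2012, d(B,C) = 0.2824

A–B: 5/34 sites differ → p ≈ 0.147059, d = −0.75 ln(1 − 0.196079) = 0.163691 ≈ 0.1637.
A–C: 6/34 sites differ → p ≈ 0.176471, d = −0.75 ln(1 − 0.235295) = 0.201199 ≈ 0.2012.
B–C: 8/34 sites differ → p ≈ 0.235294, d = −0.75 ln(1 − 0.313725) = 0.282358 ≈ 0.2824.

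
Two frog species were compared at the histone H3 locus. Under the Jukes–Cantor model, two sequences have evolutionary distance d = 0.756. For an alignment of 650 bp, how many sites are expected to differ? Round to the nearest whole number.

Invert JC69: p = (3/4)(1 − e^(−4d/3)) = 0.75 × (1 − e^(-1.008)) = 0.75 × (1 − 0.364948) = 0.476289.
Expected differing sites = pL ≈ 0.476289 × 650 = 309.58785 ≈ 310.

310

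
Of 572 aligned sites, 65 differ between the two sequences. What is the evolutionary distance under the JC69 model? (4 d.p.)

0.1232

p = 65/572 ≈ 0.113636.
d = −(3/4) ln(1 − 4p/3) = −0.75 ln(1 − 0.151515) = −0.75 ln(0.848485)
  = −0.75 × (-0.164303) = 0.123227 substitutions/site.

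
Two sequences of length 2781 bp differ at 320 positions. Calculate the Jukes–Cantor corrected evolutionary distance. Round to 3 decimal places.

0.125

p = 320/2781 ≈ 0.115067.
d = −(3/4) ln(1 − 4p/3) = −0.75 ln(1 − 0.153423) = −0.75 ln(0.846577)
  = −0.75 × (-0.166554) = 0.124916 substitutions/site.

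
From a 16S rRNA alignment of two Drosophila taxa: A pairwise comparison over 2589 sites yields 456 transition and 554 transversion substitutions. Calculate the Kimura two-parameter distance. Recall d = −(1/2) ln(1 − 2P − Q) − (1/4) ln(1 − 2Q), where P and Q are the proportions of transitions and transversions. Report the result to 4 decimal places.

P = 456/2589 ≈ 0.17613 and Q = 554/2589 ≈ 0.213982.
Under the Kimura two-parameter model, d = −½ ln(1 − 2P − Q) − ¼ ln(1 − 2Q).
1 − 2P − Q = 0.433758, giving −½ ln(0.433758) = 0.417634.
1 − 2Q = 0.572036, giving −¼ ln(0.572036) = 0.139638.
d = 0.417634 + 0.139638 = 0.557272.

0.5573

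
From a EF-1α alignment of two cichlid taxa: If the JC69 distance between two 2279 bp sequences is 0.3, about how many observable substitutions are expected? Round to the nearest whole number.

564

Invert JC69: p = (3/4)(1 − e^(−4d/3)) = 0.75 × (1 − e^(-0.4)) = 0.75 × (1 − 0.670320) = 0.247260.
Expected differing sites = pL ≈ 0.247260 × 2279 = 563.50554 ≈ 564.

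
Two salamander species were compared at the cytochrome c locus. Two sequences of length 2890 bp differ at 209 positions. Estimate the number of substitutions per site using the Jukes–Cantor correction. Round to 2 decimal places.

0.08

p = 209/2890 ≈ 0.072318.
d = −(3/4) ln(1 − 4p/3) = −0.75 ln(1 − 0.096424) = −0.75 ln(0.903576)
  = −0.75 × (-0.101395) = 0.076046 substitutions/site.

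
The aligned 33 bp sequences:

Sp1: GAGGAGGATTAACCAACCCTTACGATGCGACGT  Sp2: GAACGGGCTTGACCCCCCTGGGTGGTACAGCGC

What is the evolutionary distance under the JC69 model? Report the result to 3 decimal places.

The sequences differ at 17 of 33 sites, so p = 17/33 ≈ 0.515152.
d = −(3/4) ln(1 − 4p/3) = −0.75 ln(1 − 0.686869) = −0.75 ln(0.313131)
  = −0.75 × (-1.161134) = 0.870851 substitutions/site.

0.871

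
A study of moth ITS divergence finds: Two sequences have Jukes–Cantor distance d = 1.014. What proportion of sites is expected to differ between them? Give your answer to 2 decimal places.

p = (3/4)(1 − e^(−4d/3)) = 0.75 × (1 − e^(-1.352)) = 0.75 × (1 − 0.258722) = 0.555959.

0.56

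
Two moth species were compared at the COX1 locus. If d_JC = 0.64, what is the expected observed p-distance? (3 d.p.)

0.431

p = (3/4)(1 − e^(−4d/3)) = 0.75 × (1 − e^(-0.853333)) = 0.75 × (1 − 0.425993) = 0.430505.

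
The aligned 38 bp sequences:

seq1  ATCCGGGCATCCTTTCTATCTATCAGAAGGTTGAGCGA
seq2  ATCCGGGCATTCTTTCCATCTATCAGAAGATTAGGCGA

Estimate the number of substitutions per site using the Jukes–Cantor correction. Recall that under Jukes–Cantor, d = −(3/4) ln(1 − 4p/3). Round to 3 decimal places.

The sequences differ at 5 of 38 sites (11, 17, 30, 33, 34), so p = 5/38 ≈ 0.131579.
d = −(3/4) ln(1 − 4p/3) = −0.75 ln(1 − 0.175439) = −0.75 ln(0.824561)
  = −0.75 × (-0.192904) = 0.144678 substitutions/site.

0.145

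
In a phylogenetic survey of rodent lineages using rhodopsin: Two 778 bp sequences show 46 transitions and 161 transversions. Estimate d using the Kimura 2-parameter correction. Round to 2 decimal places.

P = 46/778 ≈ 0.059126 and Q = 161/778 ≈ 0.206941.
Under the Kimura two-parameter model, d = −½ ln(1 − 2P − Q) − ¼ ln(1 − 2Q).
1 − 2P − Q = 0.674807, giving −½ ln(0.674807) = 0.196664.
1 − 2Q = 0.586118, giving −¼ ln(0.586118) = 0.133559.
d = 0.196664 + 0.133559 = 0.330223.

0.33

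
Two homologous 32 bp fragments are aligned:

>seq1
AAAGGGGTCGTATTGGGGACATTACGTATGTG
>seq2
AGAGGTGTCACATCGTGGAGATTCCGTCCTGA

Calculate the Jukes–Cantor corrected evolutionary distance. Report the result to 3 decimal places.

0.585

The sequences differ at 13 of 32 sites, so p = 13/32 = 0.40625.
d = −(3/4) ln(1 − 4p/3) = −0.75 ln(1 − 0.541667) = −0.75 ln(0.458333)
  = −0.75 × (-0.780159) = 0.585119 substitutions/site.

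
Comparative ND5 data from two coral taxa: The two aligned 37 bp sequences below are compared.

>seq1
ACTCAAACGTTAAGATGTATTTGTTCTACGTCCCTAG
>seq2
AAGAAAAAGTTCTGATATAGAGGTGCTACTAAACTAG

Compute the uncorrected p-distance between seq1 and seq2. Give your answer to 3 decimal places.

0.405

The sequences differ at 15 of 37 positions.
p = 15/37 = 0.405405… ≈ 0.405 (to 3 d.p.).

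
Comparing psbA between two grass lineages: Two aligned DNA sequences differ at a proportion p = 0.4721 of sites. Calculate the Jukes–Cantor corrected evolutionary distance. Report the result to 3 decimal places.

0.745

d = −(3/4) ln(1 − 4p/3) = −0.75 ln(1 − 0.629467) = −0.75 ln(0.370533)
  = −0.75 × (-0.992813) = 0.744610 substitutions/site.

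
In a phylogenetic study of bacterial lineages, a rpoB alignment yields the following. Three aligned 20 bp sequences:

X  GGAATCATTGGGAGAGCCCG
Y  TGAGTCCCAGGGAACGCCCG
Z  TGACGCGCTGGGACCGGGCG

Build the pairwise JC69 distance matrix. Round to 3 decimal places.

X–Y: 7/20 sites differ → p = 0.35, d = −0.75 ln(1 − 0.466667) = 0.471457 ≈ 0.471.
X–Z: 9/20 sites differ → p = 0.45, d = −0.75 ln(1 − 0.6) = 0.687218 ≈ 0.687.
Y–Z: 7/20 sites differ → p = 0.35, d = −0.75 ln(1 − 0.466667) = 0.471457 ≈ 0.471.

d(X,Y) = 0.471, d(X,Z) = 0.687, d(Y,Z) = 0.471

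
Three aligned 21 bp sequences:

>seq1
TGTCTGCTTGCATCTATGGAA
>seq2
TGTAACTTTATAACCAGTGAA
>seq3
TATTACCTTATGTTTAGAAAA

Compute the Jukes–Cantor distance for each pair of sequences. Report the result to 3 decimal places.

d(seq1,seq2) = 0.756, d(seq1,seq3) = 0.899, d(seq2,seq3) = 0.635

seq1–seq2: 10/21 sites differ → p ≈ 0.47619, d = −0.75 ln(1 − 0.63492) = 0.755729 ≈ 0.756.
seq1–seq3: 11/21 sites differ → p ≈ 0.52381, d = −0.75 ln(1 − 0.698413) = 0.899023 ≈ 0.899.
seq2–seq3: 9/21 sites differ → p ≈ 0.428571, d = −0.75 ln(1 − 0.571428) = 0.635472 ≈ 0.635.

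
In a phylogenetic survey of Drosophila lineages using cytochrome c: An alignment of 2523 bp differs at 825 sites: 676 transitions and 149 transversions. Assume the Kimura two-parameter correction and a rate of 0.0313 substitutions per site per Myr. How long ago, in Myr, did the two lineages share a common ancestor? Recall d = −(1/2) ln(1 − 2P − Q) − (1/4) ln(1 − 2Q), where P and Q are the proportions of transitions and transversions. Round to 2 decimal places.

7.72

P = 676/2523 ≈ 0.267935 and Q = 149/2523 ≈ 0.059057.
Under the Kimura two-parameter model, d = −½ ln(1 − 2P − Q) − ¼ ln(1 − 2Q).
1 − 2P − Q = 0.405073, giving −½ ln(0.405073) = 0.451844.
1 − 2Q = 0.881886, giving −¼ ln(0.881886) = 0.031423.
d = 0.451844 + 0.031423 = 0.483267.
Under a molecular clock d = 2μt, so t = d/(2μ) = 0.483267 / (2 × 0.0313) = 7.72 Myr.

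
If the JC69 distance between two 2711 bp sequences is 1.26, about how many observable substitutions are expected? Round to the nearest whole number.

1654

Invert JC69: p = (3/4)(1 − e^(−4d/3)) = 0.75 × (1 − e^(-1.68)) = 0.75 × (1 − 0.186374) = 0.610220.
Expected differing sites = pL ≈ 0.610220 × 2711 = 1654.30642 ≈ 1654.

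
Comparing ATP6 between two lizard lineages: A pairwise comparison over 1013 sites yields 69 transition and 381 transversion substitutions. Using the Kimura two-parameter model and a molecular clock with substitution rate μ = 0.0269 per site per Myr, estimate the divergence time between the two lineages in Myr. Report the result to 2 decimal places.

13.16

P = 69/1013 ≈ 0.068115 and Q = 381/1013 ≈ 0.376111.
Under the Kimura two-parameter model, d = −½ ln(1 − 2P − Q) − ¼ ln(1 − 2Q).
1 − 2P − Q = 0.487659, giving −½ ln(0.487659) = 0.359069.
1 − 2Q = 0.247778, giving −¼ ln(0.247778) = 0.348806.
d = 0.359069 + 0.348806 = 0.707875.
Under a molecular clock d = 2μt, so t = d/(2μ) = 0.707875 / (2 × 0.0269) = 13.16 Myr.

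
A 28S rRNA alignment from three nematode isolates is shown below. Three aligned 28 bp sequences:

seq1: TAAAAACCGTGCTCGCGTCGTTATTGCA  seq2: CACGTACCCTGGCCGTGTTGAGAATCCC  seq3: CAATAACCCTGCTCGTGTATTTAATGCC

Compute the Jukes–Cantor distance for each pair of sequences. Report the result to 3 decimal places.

d(seq1,seq2) = 0.824, d(seq1,seq3) = 0.360, d(seq2,seq3) = 0.485

seq1–seq2: 14/28 sites differ → p = 0.5, d = −0.75 ln(1 − 0.666667) = 0.823960 ≈ 0.824.
seq1–seq3: 8/28 sites differ → p ≈ 0.285714, d = −0.75 ln(1 − 0.380952) = 0.359679 ≈ 0.360.
seq2–seq3: 10/28 sites differ → p ≈ 0.357143, d = −0.75 ln(1 − 0.476191) = 0.484971 ≈ 0.485.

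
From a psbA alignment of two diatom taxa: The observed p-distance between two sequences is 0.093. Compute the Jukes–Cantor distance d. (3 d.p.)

d = −(3/4) ln(1 − 4p/3) = −0.75 ln(1 − 0.124) = −0.75 ln(0.876)
  = −0.75 × (-0.132389) = 0.099292 substitutions/site.

0.099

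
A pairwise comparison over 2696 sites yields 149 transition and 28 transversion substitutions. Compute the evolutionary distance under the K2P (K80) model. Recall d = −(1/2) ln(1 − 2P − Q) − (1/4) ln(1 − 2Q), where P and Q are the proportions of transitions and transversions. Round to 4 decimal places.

P = 149/2696 ≈ 0.055267 and Q = 28/2696 ≈ 0.010386.
Under the Kimura two-parameter model, d = −½ ln(1 − 2P − Q) − ¼ ln(1 − 2Q).
1 − 2P − Q = 0.87908, giving −½ ln(0.87908) = 0.064440.
1 − 2Q = 0.979228, giving −¼ ln(0.979228) = 0.005248.
d = 0.064440 + 0.005248 = 0.069688.

0.0697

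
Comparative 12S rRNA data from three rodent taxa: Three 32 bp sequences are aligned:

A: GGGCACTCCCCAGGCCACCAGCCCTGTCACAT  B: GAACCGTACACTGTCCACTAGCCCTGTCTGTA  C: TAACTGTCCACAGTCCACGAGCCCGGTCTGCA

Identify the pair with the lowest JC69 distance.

B and C

A–B: 13/32 differ, p = 0.406, d = 0.585.
A–C: 13/32 differ, p = 0.406, d = 0.585.
B–C: 7/32 differ, p = 0.219, d = 0.259.
The smallest distance is between B and C.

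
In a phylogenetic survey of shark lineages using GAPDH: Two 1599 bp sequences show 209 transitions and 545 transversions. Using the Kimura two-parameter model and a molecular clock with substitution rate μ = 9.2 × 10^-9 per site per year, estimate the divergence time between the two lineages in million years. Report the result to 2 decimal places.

P = 209/1599 ≈ 0.130707 and Q = 545/1599 ≈ 0.340838.
Under the Kimura two-parameter model, d = −½ ln(1 − 2P − Q) − ¼ ln(1 − 2Q).
1 − 2P − Q = 0.397748, giving −½ ln(0.397748) = 0.460968.
1 − 2Q = 0.318324, giving −¼ ln(0.318324) = 0.286171.
d = 0.460968 + 0.286171 = 0.747139.
Under a molecular clock d = 2μt, so t = d/(2μ) = 0.747139 / (2 × 9.2 × 10^-9) = 40.61 million years.

40.61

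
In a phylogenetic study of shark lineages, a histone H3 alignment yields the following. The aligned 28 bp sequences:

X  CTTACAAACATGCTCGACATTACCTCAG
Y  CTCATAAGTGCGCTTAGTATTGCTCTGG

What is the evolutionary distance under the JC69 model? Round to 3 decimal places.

The sequences differ at 15 of 28 sites, so p = 15/28 ≈ 0.535714.
d = −(3/4) ln(1 − 4p/3) = −0.75 ln(1 − 0.714285) = −0.75 ln(0.285715)
  = −0.75 × (-1.252760) = 0.939570 substitutions/site.

0.940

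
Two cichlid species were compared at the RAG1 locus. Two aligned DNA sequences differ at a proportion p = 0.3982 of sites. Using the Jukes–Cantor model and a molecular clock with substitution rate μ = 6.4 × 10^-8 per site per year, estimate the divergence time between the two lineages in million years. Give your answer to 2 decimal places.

4.44

d = −(3/4) ln(1 − 4p/3) = −0.75 ln(1 − 0.530933) = −0.75 ln(0.469067)
  = −0.75 × (-0.757010) = 0.567758 substitutions/site.
Under a molecular clock d = 2μt, so t = d/(2μ) = 0.567758 / (2 × 6.4 × 10^-8) = 4.44 million years.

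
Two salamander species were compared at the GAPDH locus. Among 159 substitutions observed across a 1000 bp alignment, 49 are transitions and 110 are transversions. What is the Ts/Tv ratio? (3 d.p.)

0.445

R = 49/110 = 0.445454… ≈ 0.445 (to 3 d.p.).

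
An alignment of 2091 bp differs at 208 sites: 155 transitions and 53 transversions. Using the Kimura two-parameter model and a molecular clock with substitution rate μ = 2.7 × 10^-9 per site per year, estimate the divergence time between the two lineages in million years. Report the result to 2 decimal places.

P = 155/2091 ≈ 0.074127 and Q = 53/2091 ≈ 0.025347.
Under the Kimura two-parameter model, d = −½ ln(1 − 2P − Q) − ¼ ln(1 − 2Q).
1 − 2P − Q = 0.826399, giving −½ ln(0.826399) = 0.095339.
1 − 2Q = 0.949306, giving −¼ ln(0.949306) = 0.013006.
d = 0.095339 + 0.013006 = 0.108345.
Under a molecular clock d = 2μt, so t = d/(2μ) = 0.108345 / (2 × 2.7 × 10^-9) = 20.06 million years.

20.06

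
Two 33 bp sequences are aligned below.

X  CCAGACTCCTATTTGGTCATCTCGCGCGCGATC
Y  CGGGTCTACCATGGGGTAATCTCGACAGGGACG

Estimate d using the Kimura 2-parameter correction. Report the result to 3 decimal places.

0.637

Of 33 sites, 3 differences are transitions and 11 are transversions, so P = 3/33 ≈ 0.090909 and Q = 11/33 ≈ 0.333333.
Under the Kimura two-parameter model, d = −½ ln(1 − 2P − Q) − ¼ ln(1 − 2Q).
1 − 2P − Q = 0.484849, giving −½ ln(0.484849) = 0.361959.
1 − 2Q = 0.333334, giving −¼ ln(0.333334) = 0.274653.
d = 0.361959 + 0.274653 = 0.636612.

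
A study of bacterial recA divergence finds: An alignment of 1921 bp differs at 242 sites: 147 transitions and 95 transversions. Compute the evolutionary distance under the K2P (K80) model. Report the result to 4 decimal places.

0.1392

P = 147/1921 ≈ 0.076523 and Q = 95/1921 ≈ 0.049453.
Under the Kimura two-parameter model, d = −½ ln(1 − 2P − Q) − ¼ ln(1 − 2Q).
1 − 2P − Q = 0.797501, giving −½ ln(0.797501) = 0.113136.
1 − 2Q = 0.901094, giving −¼ ln(0.901094) = 0.026036.
d = 0.113136 + 0.026036 = 0.139172.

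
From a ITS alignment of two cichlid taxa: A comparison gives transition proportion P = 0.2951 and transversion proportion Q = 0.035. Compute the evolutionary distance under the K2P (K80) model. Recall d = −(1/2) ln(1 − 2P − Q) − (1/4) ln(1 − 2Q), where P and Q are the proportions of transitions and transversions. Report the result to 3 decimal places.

Under the Kimura two-parameter model, d = −½ ln(1 − 2P − Q) − ¼ ln(1 − 2Q).
1 − 2P − Q = 0.3748, giving −½ ln(0.3748) = 0.490681.
1 − 2Q = 0.93, giving −¼ ln(0.93) = 0.018143.
d = 0.490681 + 0.018143 = 0.508824.

0.509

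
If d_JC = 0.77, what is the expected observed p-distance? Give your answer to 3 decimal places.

0.481

p = (3/4)(1 − e^(−4d/3)) = 0.75 × (1 − e^(-1.026667)) = 0.75 × (1 − 0.358199) = 0.481351.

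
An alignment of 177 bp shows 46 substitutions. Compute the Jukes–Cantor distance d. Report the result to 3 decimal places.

0.319

p = 46/177 ≈ 0.259887.
d = −(3/4) ln(1 − 4p/3) = −0.75 ln(1 − 0.346516) = −0.75 ln(0.653484)
  = −0.75 × (-0.425437) = 0.319078 substitutions/site.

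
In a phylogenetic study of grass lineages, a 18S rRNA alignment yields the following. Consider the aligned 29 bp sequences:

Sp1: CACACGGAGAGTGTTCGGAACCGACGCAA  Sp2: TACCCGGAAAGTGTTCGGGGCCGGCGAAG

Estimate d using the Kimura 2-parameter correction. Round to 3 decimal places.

0.367

Of 29 sites, 6 differences are transitions and 2 are transversions, so P = 6/29 ≈ 0.206897 and Q = 2/29 ≈ 0.068966.
Under the Kimura two-parameter model, d = −½ ln(1 − 2P − Q) − ¼ ln(1 − 2Q).
1 − 2P − Q = 0.51724, giving −½ ln(0.51724) = 0.329624.
1 − 2Q = 0.862068, giving −¼ ln(0.862068) = 0.037105.
d = 0.329624 + 0.037105 = 0.366729.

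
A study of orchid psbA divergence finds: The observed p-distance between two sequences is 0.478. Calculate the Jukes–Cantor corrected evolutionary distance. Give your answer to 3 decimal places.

0.761

d = −(3/4) ln(1 − 4p/3) = −0.75 ln(1 − 0.637333) = −0.75 ln(0.362667)
  = −0.75 × (-1.014270) = 0.760703 substitutions/site.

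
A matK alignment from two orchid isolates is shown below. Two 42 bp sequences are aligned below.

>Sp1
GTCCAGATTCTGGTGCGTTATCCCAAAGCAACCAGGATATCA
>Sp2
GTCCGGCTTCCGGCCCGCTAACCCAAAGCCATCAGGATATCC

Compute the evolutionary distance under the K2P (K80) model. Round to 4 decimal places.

Of 42 sites, 5 differences are transitions and 5 are transversions, so P = 5/42 ≈ 0.119048 and Q = 5/42 ≈ 0.119048.
Under the Kimura two-parameter model, d = −½ ln(1 − 2P − Q) − ¼ ln(1 − 2Q).
1 − 2P − Q = 0.642856, giving −½ ln(0.642856) = 0.220917.
1 − 2Q = 0.761904, giving −¼ ln(0.761904) = 0.067984.
d = 0.220917 + 0.067984 = 0.288901.

0.2889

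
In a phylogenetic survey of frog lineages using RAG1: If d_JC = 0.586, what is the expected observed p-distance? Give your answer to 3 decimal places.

p = (3/4)(1 − e^(−4d/3)) = 0.75 × (1 − e^(-0.781333)) = 0.75 × (1 − 0.457795) = 0.406654.

0.407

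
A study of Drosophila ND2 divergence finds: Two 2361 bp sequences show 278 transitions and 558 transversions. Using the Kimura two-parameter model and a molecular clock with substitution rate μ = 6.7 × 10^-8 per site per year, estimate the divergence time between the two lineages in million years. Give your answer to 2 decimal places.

3.58

P = 278/2361 ≈ 0.117747 and Q = 558/2361 ≈ 0.236341.
Under the Kimura two-parameter model, d = −½ ln(1 − 2P − Q) − ¼ ln(1 − 2Q).
1 − 2P − Q = 0.528165, giving −½ ln(0.528165) = 0.319173.
1 − 2Q = 0.527318, giving −¼ ln(0.527318) = 0.159988.
d = 0.319173 + 0.159988 = 0.479161.
Under a molecular clock d = 2μt, so t = d/(2μ) = 0.479161 / (2 × 6.7 × 10^-8) = 3.58 million years.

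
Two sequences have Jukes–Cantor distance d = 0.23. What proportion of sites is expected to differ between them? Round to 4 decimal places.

p = (3/4)(1 − e^(−4d/3)) = 0.75 × (1 − e^(-0.306667)) = 0.75 × (1 − 0.735896) = 0.198078.

0.1981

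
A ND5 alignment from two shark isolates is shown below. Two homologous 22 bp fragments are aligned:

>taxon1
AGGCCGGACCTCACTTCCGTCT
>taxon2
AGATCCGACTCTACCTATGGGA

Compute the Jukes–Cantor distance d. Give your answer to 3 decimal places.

The sequences differ at 12 of 22 sites, so p = 12/22 ≈ 0.545455.
d = −(3/4) ln(1 − 4p/3) = −0.75 ln(1 − 0.727273) = −0.75 ln(0.272727)
  = −0.75 × (-1.299284) = 0.974463 substitutions/site.

0.974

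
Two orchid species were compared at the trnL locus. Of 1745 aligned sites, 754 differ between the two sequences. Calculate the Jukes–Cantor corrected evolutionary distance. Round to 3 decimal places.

p = 754/1745 ≈ 0.432092.
d = −(3/4) ln(1 − 4p/3) = −0.75 ln(1 − 0.576123) = −0.75 ln(0.423877)
  = −0.75 × (-0.858312) = 0.643734 substitutions/site.

0.644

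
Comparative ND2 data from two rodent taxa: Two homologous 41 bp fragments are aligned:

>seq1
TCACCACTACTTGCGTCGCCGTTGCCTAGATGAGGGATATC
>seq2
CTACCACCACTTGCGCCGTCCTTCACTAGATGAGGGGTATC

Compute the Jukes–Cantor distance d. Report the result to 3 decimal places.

The sequences differ at 9 of 41 sites (1, 2, 8, 16, 19, 21, 24, 25, 37), so p = 9/41 ≈ 0.219512.
d = −(3/4) ln(1 − 4p/3) = −0.75 ln(1 − 0.292683) = −0.75 ln(0.707317)
  = −0.75 × (-0.346276) = 0.259707 substitutions/site.

0.260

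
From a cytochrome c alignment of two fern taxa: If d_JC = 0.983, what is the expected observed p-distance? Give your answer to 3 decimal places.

0.548

p = (3/4)(1 − e^(−4d/3)) = 0.75 × (1 − e^(-1.310667)) = 0.75 × (1 − 0.269640) = 0.547770.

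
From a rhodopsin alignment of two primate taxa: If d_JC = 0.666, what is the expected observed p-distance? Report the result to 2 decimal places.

0.44

p = (3/4)(1 − e^(−4d/3)) = 0.75 × (1 − e^(-0.888)) = 0.75 × (1 − 0.411478) = 0.441392.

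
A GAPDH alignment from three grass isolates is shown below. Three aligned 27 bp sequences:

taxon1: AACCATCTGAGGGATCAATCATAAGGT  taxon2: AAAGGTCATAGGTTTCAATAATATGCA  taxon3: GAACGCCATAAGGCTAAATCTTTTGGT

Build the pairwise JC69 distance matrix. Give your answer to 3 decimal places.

d(taxon1,taxon2) = 0.588, d(taxon1,taxon3) = 0.673, d(taxon2,taxon3) = 0.673

taxon1–taxon2: 11/27 sites differ → p ≈ 0.407407, d = −0.75 ln(1 − 0.543209) = 0.587647 ≈ 0.588.
taxon1–taxon3: 12/27 sites differ → p ≈ 0.444444, d = −0.75 ln(1 − 0.592592) = 0.673455 ≈ 0.673.
taxon2–taxon3: 12/27 sites differ → p ≈ 0.444444, d = −0.75 ln(1 − 0.592592) = 0.673455 ≈ 0.673.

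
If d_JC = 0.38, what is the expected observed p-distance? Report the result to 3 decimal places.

0.298

p = (3/4)(1 − e^(−4d/3)) = 0.75 × (1 − e^(-0.506667)) = 0.75 × (1 − 0.602500) = 0.298125.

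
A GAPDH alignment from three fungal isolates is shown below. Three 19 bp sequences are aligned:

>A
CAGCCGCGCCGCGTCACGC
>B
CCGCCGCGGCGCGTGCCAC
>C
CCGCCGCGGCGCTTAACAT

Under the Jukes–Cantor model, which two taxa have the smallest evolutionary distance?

A–B: 5/19 differ, p = 0.263, d = 0.324.
A–C: 6/19 differ, p = 0.316, d = 0.410.
B–C: 4/19 differ, p = 0.211, d = 0.247.
The smallest distance is between B and C.

B and C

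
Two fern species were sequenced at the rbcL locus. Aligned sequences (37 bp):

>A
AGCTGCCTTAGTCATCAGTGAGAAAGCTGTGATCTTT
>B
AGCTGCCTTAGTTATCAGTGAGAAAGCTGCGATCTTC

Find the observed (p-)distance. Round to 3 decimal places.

The sequences differ at 3 of 37 positions (sites 13, 30, 37).
p = 3/37 = 0.081081… ≈ 0.081 (to 3 d.p.).

0.081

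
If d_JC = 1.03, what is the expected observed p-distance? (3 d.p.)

p = (3/4)(1 − e^(−4d/3)) = 0.75 × (1 − e^(-1.373333)) = 0.75 × (1 − 0.253261) = 0.560054.

0.560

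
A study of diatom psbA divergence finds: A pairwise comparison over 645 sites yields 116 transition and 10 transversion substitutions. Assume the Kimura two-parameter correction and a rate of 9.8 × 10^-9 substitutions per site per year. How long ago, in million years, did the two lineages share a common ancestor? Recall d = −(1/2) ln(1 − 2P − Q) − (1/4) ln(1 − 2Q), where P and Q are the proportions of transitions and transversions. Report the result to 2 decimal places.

P = 116/645 ≈ 0.179845 and Q = 10/645 ≈ 0.015504.
Under the Kimura two-parameter model, d = −½ ln(1 − 2P − Q) − ¼ ln(1 − 2Q).
1 − 2P − Q = 0.624806, giving −½ ln(0.624806) = 0.235157.
1 − 2Q = 0.968992, giving −¼ ln(0.968992) = 0.007875.
d = 0.235157 + 0.007875 = 0.243032.
Under a molecular clock d = 2μt, so t = d/(2μ) = 0.243032 / (2 × 9.8 × 10^-9) = 12.40 million years.

12.40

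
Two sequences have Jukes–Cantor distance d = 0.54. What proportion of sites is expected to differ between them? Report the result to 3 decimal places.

0.385

p = (3/4)(1 − e^(−4d/3)) = 0.75 × (1 − e^(-0.72)) = 0.75 × (1 − 0.486752) = 0.384936.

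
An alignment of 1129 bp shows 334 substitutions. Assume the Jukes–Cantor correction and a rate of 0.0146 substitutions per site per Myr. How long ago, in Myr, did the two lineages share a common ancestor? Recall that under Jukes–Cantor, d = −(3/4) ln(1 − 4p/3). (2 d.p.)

12.88

p = 334/1129 ≈ 0.295837.
d = −(3/4) ln(1 − 4p/3) = −0.75 ln(1 − 0.394449) = −0.75 ln(0.605551)
  = −0.75 × (-0.501616) = 0.376212 substitutions/site.
Under a molecular clock d = 2μt, so t = d/(2μ) = 0.376212 / (2 × 0.0146) = 12.88 Myr.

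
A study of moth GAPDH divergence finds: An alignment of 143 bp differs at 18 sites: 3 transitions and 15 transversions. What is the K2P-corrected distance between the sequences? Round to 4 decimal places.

0.1383

P = 3/143 ≈ 0.020979 and Q = 15/143 ≈ 0.104895.
Under the Kimura two-parameter model, d = −½ ln(1 − 2P − Q) − ¼ ln(1 − 2Q).
1 − 2P − Q = 0.853147, giving −½ ln(0.853147) = 0.079412.
1 − 2Q = 0.79021, giving −¼ ln(0.79021) = 0.058864.
d = 0.079412 + 0.058864 = 0.138276.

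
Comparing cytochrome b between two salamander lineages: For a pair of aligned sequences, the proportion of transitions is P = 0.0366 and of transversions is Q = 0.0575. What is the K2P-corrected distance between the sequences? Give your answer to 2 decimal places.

Under the Kimura two-parameter model, d = −½ ln(1 − 2P − Q) − ¼ ln(1 − 2Q).
1 − 2P − Q = 0.8693, giving −½ ln(0.8693) = 0.070033.
1 − 2Q = 0.885, giving −¼ ln(0.885) = 0.030542.
d = 0.070033 + 0.030542 = 0.100575.

0.10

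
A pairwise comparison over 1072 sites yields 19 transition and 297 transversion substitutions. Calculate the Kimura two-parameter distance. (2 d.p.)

P = 19/1072 ≈ 0.017724 and Q = 297/1072 ≈ 0.277052.
Under the Kimura two-parameter model, d = −½ ln(1 − 2P − Q) − ¼ ln(1 − 2Q).
1 − 2P − Q = 0.6875, giving −½ ln(0.6875) = 0.187347.
1 − 2Q = 0.445896, giving −¼ ln(0.445896) = 0.201917.
d = 0.187347 + 0.201917 = 0.389264.

0.39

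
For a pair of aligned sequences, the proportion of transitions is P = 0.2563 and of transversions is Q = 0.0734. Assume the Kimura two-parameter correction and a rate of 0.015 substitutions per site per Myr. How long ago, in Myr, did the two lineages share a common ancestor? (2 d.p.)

Under the Kimura two-parameter model, d = −½ ln(1 − 2P − Q) − ¼ ln(1 − 2Q).
1 − 2P − Q = 0.414, giving −½ ln(0.414) = 0.440945.
1 − 2Q = 0.8532, giving −¼ ln(0.8532) = 0.039690.
d = 0.440945 + 0.039690 = 0.480635.
Under a molecular clock d = 2μt, so t = d/(2μ) = 0.480635 / (2 × 0.015) = 16.02 Myr.

16.02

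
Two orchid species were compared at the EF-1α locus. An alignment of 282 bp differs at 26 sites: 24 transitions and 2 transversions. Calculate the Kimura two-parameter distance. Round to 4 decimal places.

0.1012

P = 24/282 ≈ 0.085106 and Q = 2/282 ≈ 0.007092.
Under the Kimura two-parameter model, d = −½ ln(1 − 2P − Q) − ¼ ln(1 − 2Q).
1 − 2P − Q = 0.822696, giving −½ ln(0.822696) = 0.097584.
1 − 2Q = 0.985816, giving −¼ ln(0.985816) = 0.003571.
d = 0.097584 + 0.003571 = 0.101155.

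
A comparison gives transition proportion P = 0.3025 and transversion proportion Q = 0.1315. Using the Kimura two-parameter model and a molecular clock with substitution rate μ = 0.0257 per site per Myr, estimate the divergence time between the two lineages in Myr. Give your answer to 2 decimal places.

Under the Kimura two-parameter model, d = −½ ln(1 − 2P − Q) − ¼ ln(1 − 2Q).
1 − 2P − Q = 0.2635, giving −½ ln(0.2635) = 0.666851.
1 − 2Q = 0.737, giving −¼ ln(0.737) = 0.076292.
d = 0.666851 + 0.076292 = 0.743143.
Under a molecular clock d = 2μt, so t = d/(2μ) = 0.743143 / (2 × 0.0257) = 14.46 Myr.

14.46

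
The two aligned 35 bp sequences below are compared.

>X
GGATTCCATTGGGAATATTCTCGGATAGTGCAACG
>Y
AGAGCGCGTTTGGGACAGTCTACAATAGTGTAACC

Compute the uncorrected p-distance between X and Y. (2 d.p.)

The sequences differ at 14 of 35 positions.
p = 14/35 = 0.40.

0.40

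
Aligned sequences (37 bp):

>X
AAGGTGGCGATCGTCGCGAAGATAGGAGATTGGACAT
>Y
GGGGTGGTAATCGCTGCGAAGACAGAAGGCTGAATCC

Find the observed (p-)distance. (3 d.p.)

The sequences differ at 14 of 37 positions.
p = 14/37 = 0.378378… ≈ 0.378 (to 3 d.p.).

0.378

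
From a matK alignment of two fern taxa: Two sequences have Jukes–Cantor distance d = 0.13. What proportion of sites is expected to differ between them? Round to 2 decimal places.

0.12

p = (3/4)(1 − e^(−4d/3)) = 0.75 × (1 − e^(-0.173333)) = 0.75 × (1 − 0.840858) = 0.119357.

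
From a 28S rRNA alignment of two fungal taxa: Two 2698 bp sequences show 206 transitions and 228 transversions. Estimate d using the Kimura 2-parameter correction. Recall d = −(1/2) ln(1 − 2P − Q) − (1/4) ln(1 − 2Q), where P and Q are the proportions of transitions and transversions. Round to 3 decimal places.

P = 206/2698 ≈ 0.076353 and Q = 228/2698 ≈ 0.084507.
Under the Kimura two-parameter model, d = −½ ln(1 − 2P − Q) − ¼ ln(1 − 2Q).
1 − 2P − Q = 0.762787, giving −½ ln(0.762787) = 0.135388.
1 − 2Q = 0.830986, giving −¼ ln(0.830986) = 0.046286.
d = 0.135388 + 0.046286 = 0.181674.

0.182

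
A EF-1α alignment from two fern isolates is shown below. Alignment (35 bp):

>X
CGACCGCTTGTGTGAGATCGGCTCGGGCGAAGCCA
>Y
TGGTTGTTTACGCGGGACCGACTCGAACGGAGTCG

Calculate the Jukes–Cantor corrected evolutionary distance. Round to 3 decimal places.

The sequences differ at 16 of 35 sites, so p = 16/35 ≈ 0.457143.
d = −(3/4) ln(1 − 4p/3) = −0.75 ln(1 − 0.609524) = −0.75 ln(0.390476)
  = −0.75 × (-0.940389) = 0.705292 substitutions/site.

0.705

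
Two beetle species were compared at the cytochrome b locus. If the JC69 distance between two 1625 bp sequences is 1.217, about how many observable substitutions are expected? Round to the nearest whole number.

Invert JC69: p = (3/4)(1 − e^(−4d/3)) = 0.75 × (1 − e^(-1.622667)) = 0.75 × (1 − 0.197372) = 0.601971.
Expected differing sites = pL ≈ 0.601971 × 1625 = 978.202875 ≈ 978.

978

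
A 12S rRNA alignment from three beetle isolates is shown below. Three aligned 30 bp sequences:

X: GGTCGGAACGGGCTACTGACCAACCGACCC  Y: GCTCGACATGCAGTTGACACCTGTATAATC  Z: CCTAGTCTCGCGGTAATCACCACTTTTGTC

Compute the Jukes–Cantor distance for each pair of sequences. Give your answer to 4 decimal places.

X–Y: 18/30 sites differ → p = 0.6, d = −0.75 ln(1 − 0.8) = 1.207078 ≈ 1.2071.
X–Z: 17/30 sites differ → p ≈ 0.566667, d = −0.75 ln(1 − 0.755556) = 1.056577 ≈ 1.0566.
Y–Z: 14/30 sites differ → p ≈ 0.466667, d = −0.75 ln(1 − 0.622223) = 0.730088 ≈ 0.7301.

d(X,Y) = 1.2071, d(X,Z) = 1.0566, d(Y,Z) = 0.7301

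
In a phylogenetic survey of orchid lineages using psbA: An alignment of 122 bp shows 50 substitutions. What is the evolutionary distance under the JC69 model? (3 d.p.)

0.593

p = 50/122 ≈ 0.409836.
d = −(3/4) ln(1 − 4p/3) = −0.75 ln(1 − 0.546448) = −0.75 ln(0.453552)
  = −0.75 × (-0.790645) = 0.592984 substitutions/site.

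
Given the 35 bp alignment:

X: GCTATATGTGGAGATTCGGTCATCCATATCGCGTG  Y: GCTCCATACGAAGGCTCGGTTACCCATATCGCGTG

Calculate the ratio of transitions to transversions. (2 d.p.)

8.00

Transitions are A↔G and C↔T; transversions are all other mismatches.
Transitions: 8. Transversions: 1.
R = 8/1 = 8.00.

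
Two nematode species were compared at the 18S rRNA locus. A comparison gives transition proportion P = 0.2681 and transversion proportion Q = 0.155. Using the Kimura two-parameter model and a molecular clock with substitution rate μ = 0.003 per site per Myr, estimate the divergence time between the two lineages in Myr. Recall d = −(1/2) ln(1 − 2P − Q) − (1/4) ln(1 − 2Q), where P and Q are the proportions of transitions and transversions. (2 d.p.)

Under the Kimura two-parameter model, d = −½ ln(1 − 2P − Q) − ¼ ln(1 − 2Q).
1 − 2P − Q = 0.3088, giving −½ ln(0.3088) = 0.587531.
1 − 2Q = 0.69, giving −¼ ln(0.69) = 0.092766.
d = 0.587531 + 0.092766 = 0.680297.
Under a molecular clock d = 2μt, so t = d/(2μ) = 0.680297 / (2 × 0.003) = 113.38 Myr.

113.38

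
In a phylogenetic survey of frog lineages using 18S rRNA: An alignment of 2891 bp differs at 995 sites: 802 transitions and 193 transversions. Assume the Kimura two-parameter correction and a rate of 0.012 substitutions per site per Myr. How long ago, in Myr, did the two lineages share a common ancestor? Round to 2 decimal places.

P = 802/2891 ≈ 0.277413 and Q = 193/2891 ≈ 0.066759.
Under the Kimura two-parameter model, d = −½ ln(1 − 2P − Q) − ¼ ln(1 − 2Q).
1 − 2P − Q = 0.378415, giving −½ ln(0.378415) = 0.485882.
1 − 2Q = 0.866482, giving −¼ ln(0.866482) = 0.035828.
d = 0.485882 + 0.035828 = 0.521710.
Under a molecular clock d = 2μt, so t = d/(2μ) = 0.521710 / (2 × 0.012) = 21.74 Myr.

21.74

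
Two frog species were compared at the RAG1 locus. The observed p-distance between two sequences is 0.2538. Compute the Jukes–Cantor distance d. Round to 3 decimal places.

d = −(3/4) ln(1 − 4p/3) = −0.75 ln(1 − 0.3384) = −0.75 ln(0.6616)
  = −0.75 × (-0.413094) = 0.309821 substitutions/site.

0.310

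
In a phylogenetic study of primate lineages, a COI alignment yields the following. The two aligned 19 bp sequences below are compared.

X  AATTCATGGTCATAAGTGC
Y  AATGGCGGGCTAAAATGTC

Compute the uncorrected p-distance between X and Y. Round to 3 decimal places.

The sequences differ at 10 of 19 positions (sites 4, 5, 6, 7, 10, 11, 13, 16, 17, 18).
p = 10/19 = 0.526315… ≈ 0.526 (to 3 d.p.).

0.526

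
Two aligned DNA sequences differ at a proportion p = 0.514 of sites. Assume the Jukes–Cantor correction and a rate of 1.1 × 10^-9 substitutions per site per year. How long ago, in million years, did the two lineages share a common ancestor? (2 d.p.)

d = −(3/4) ln(1 − 4p/3) = −0.75 ln(1 − 0.685333) = −0.75 ln(0.314667)
  = −0.75 × (-1.156240) = 0.867180 substitutions/site.
Under a molecular clock d = 2μt, so t = d/(2μ) = 0.867180 / (2 × 1.1 × 10^-9) = 394.17 million years.

394.17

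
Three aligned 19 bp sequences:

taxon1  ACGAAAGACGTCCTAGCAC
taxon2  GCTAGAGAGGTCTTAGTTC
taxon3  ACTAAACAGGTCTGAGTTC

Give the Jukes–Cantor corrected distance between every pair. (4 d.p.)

taxon1–taxon2: 7/19 sites differ → p ≈ 0.368421, d = −0.75 ln(1 − 0.491228) = 0.506816 ≈ 0.5068.
taxon1–taxon3: 7/19 sites differ → p ≈ 0.368421, d = −0.75 ln(1 − 0.491228) = 0.506816 ≈ 0.5068.
taxon2–taxon3: 4/19 sites differ → p ≈ 0.210526, d = −0.75 ln(1 − 0.280701) = 0.247109 ≈ 0.2471.

d(taxon1,taxon2) = 0.5068, d(taxon1,taxon3) = 0.5068, d(taxon2,taxon3) = 0.2471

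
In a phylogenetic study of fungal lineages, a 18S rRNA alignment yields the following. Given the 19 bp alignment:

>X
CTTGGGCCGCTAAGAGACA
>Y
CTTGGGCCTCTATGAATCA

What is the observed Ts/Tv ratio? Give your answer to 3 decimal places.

Transitions are A↔G and C↔T; transversions are all other mismatches.
Transitions: 1. Transversions: 3.
R = 1/3 = 0.333333… ≈ 0.333 (to 3 d.p.).

0.333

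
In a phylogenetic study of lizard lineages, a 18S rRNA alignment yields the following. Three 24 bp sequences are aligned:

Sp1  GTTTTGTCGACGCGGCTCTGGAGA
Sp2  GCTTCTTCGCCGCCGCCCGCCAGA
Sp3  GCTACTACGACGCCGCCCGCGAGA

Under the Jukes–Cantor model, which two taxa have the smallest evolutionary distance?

Sp2 and Sp3

Sp1–Sp2: 9/24 differ, p = 0.375, d = 0.520.
Sp1–Sp3: 9/24 differ, p = 0.375, d = 0.520.
Sp2–Sp3: 4/24 differ, p = 0.167, d = 0.188.
The smallest distance is between Sp2 and Sp3.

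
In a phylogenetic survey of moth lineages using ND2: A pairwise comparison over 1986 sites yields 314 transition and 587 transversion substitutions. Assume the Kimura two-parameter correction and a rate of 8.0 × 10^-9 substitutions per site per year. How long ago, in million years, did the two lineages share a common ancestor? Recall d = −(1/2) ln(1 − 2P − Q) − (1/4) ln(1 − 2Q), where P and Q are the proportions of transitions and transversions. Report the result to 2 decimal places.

43.54

P = 314/1986 ≈ 0.158107 and Q = 587/1986 ≈ 0.295569.
Under the Kimura two-parameter model, d = −½ ln(1 − 2P − Q) − ¼ ln(1 − 2Q).
1 − 2P − Q = 0.388217, giving −½ ln(0.388217) = 0.473095.
1 − 2Q = 0.408862, giving −¼ ln(0.408862) = 0.223594.
d = 0.473095 + 0.223594 = 0.696689.
Under a molecular clock d = 2μt, so t = d/(2μ) = 0.696689 / (2 × 8.0 × 10^-9) = 43.54 million years.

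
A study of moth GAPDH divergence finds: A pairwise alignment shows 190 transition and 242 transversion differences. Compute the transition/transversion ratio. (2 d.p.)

R = 190/242 = 0.785123… ≈ 0.79 (to 2 d.p.).

0.79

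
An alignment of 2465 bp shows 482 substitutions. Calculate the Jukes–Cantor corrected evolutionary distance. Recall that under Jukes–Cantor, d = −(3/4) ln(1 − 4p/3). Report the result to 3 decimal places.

0.227

p = 482/2465 ≈ 0.195538.
d = −(3/4) ln(1 − 4p/3) = −0.75 ln(1 − 0.260717) = −0.75 ln(0.739283)
  = −0.75 × (-0.302074) = 0.226556 substitutions/site.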